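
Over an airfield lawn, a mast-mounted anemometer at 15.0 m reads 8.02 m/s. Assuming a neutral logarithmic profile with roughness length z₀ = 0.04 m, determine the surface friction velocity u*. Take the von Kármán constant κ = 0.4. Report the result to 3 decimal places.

Log law: V(z) = (u*/κ) · ln(z/z₀) ⇒ u* = κ · V / ln(z/z₀)
u* = 0.4 × 8.02 / ln(15.0/0.04) = 0.4 × 8.02 / 5.9269
   = 3.2080 / 5.9269 = 0.5413 m/s

u* ≈ 0.541 m/s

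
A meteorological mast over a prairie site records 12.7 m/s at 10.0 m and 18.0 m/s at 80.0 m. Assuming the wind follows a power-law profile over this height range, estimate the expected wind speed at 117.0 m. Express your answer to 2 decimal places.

First find α: α = ln(V₂/V₁)/ln(z₂/z₁) = ln(18.0/12.7)/ln(80.0/10.0) = 0.34877/2.07944 = 0.1677
Extrapolate from 80.0 m to 117.0 m: V₃ = 18.0 × (117.0/80.0)^0.1677 = 18.0 × 1.0658 = 19.1850 m/s

19.19 m/s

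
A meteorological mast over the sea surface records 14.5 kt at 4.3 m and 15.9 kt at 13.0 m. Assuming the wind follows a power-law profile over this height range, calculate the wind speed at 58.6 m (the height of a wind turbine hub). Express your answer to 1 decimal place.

18.0 kt

First find α: α = ln(V₂/V₁)/ln(z₂/z₁) = ln(15.9/14.5)/ln(13.0/4.3) = 0.09217/1.10633 = 0.0833
Extrapolate from 13.0 m to 58.6 m: V₃ = 15.9 × (58.6/13.0)^0.0833 = 15.9 × 1.1337 = 18.0252 kt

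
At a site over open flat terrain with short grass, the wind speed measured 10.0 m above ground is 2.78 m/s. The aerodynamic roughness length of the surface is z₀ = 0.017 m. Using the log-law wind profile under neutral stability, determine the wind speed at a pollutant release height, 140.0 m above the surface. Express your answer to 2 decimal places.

Log law: V(z) ∝ ln(z/z₀), so V₂/V₁ = ln(z₂/z₀) / ln(z₁/z₀).
ln(140.0/0.017) = 9.0162, ln(10.0/0.017) = 6.3771
V₂ = 2.78 × 9.0162/6.3771 = 2.78 × 1.4138 = 3.9305 m/s

3.93 m/s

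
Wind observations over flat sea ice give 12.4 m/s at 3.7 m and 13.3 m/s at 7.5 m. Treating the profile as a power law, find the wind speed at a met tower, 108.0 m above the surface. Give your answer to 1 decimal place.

First find α: α = ln(V₂/V₁)/ln(z₂/z₁) = ln(13.3/12.4)/ln(7.5/3.7) = 0.07007/0.70657 = 0.0992
Extrapolate from 7.5 m to 108.0 m: V₃ = 13.3 × (108.0/7.5)^0.0992 = 13.3 × 1.3028 = 17.3269 m/s

17.3 m/s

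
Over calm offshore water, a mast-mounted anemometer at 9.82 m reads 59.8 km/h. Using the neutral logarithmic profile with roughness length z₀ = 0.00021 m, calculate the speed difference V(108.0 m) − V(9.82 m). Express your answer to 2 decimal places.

13.33 km/h

Log law: V₂ = V₁ · ln(z₂/z₀)/ln(z₁/z₀) = 59.8 × 13.1505/10.7528 = 73.1345 km/h
ΔV = 73.1345 − 59.8 = 13.3345 km/h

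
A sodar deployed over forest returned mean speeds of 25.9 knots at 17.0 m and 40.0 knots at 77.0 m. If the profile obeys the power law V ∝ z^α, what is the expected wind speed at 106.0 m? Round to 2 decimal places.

First find α: α = ln(V₂/V₁)/ln(z₂/z₁) = ln(40.0/25.9)/ln(77.0/17.0) = 0.43464/1.51059 = 0.2877
Extrapolate from 77.0 m to 106.0 m: V₃ = 40.0 × (106.0/77.0)^0.2877 = 40.0 × 1.0963 = 43.8531 knots

43.85 knots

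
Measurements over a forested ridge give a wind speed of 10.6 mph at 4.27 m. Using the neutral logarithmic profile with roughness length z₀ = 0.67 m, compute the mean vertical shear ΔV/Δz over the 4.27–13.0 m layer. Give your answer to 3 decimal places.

Log law: V₂ = V₁ · ln(z₂/z₀)/ln(z₁/z₀) = 10.6 × 2.9654/1.8521 = 16.9719 mph
ΔV/Δz = (16.9719 − 10.6)/(13.0 − 4.27) = 6.3719/8.7300 = 0.72989 mph/m

0.730 mph/m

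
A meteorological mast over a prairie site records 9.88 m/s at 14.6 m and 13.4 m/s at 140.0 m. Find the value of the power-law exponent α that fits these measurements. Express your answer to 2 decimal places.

Power law: V₂/V₁ = (z₂/z₁)^α ⇒ α = ln(V₂/V₁) / ln(z₂/z₁)
α = ln(13.4/9.88) / ln(140.0/14.6) = ln(1.3563) / ln(9.5890)
  = 0.30474 / 2.26062 = 0.13480

α ≈ 0.13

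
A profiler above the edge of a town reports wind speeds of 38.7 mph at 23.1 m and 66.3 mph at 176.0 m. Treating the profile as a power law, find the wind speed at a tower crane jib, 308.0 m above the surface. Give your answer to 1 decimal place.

76.9 mph

First find α: α = ln(V₂/V₁)/ln(z₂/z₁) = ln(66.3/38.7)/ln(176.0/23.1) = 0.53835/2.03065 = 0.2651
Extrapolate from 176.0 m to 308.0 m: V₃ = 66.3 × (308.0/176.0)^0.2651 = 66.3 × 1.1599 = 76.9035 mph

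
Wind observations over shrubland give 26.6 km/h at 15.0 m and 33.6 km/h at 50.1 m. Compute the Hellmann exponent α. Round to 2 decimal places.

α ≈ 0.19

Power law: V₂/V₁ = (z₂/z₁)^α ⇒ α = ln(V₂/V₁) / ln(z₂/z₁)
α = ln(33.6/26.6) / ln(50.1/15.0) = ln(1.2632) / ln(3.3400)
  = 0.23361 / 1.20597 = 0.19372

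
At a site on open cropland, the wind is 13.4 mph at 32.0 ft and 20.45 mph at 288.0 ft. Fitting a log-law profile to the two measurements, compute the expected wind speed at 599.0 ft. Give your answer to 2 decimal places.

Log law: V ∝ ln(z/z₀). From the pair, with r = V₁/V₂ = 0.65526,
ln z₀ = (ln z₁ − r·ln z₂)/(1 − r) = (3.4657 − 0.65526×5.6630)/0.34474 = -0.7105 → z₀ = 0.4914 ft
V₃ = V₁ · ln(z₃/z₀)/ln(z₁/z₀) = 13.4 × 7.1058/4.1763 = 22.7997 mph

22.80 mph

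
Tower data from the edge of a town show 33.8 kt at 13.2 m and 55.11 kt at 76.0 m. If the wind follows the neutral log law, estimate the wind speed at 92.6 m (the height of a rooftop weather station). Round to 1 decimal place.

Log law: V ∝ ln(z/z₀). From the pair, with r = V₁/V₂ = 0.61332,
ln z₀ = (ln z₁ − r·ln z₂)/(1 − r) = (2.5802 − 0.61332×4.3307)/0.38668 = -0.1963 → z₀ = 0.8218 m
V₃ = V₁ · ln(z₃/z₀)/ln(z₁/z₀) = 33.8 × 4.7246/2.7765 = 57.5150 kt

57.5 kt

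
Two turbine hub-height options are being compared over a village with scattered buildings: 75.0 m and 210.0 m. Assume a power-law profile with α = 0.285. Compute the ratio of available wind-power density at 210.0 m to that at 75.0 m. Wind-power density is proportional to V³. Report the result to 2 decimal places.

2.41

Speed ratio: V_B/V_A = (z_B/z_A)^α = (210.0/75.0)^0.285 = (2.8000)^0.285 = 1.34103
Power-density ratio: P_B/P_A = (V_B/V_A)³ = (1.34103)³ = 2.41168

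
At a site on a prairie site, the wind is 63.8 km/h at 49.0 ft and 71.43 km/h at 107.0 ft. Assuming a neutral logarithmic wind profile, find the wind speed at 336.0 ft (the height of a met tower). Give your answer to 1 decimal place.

82.6 km/h

Log law: V ∝ ln(z/z₀). From the pair, with r = V₁/V₂ = 0.89318,
ln z₀ = (ln z₁ − r·ln z₂)/(1 − r) = (3.8918 − 0.89318×4.6728)/0.10682 = -2.6388 → z₀ = 0.07145 ft
V₃ = V₁ · ln(z₃/z₀)/ln(z₁/z₀) = 63.8 × 8.4559/6.5306 = 82.6090 km/h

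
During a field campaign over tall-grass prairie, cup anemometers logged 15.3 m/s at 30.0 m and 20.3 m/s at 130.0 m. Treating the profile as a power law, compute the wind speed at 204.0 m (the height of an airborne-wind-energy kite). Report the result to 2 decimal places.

22.14 m/s

First find α: α = ln(V₂/V₁)/ln(z₂/z₁) = ln(20.3/15.3)/ln(130.0/30.0) = 0.28277/1.46634 = 0.1928
Extrapolate from 130.0 m to 204.0 m: V₃ = 20.3 × (204.0/130.0)^0.1928 = 20.3 × 1.0908 = 22.1428 m/s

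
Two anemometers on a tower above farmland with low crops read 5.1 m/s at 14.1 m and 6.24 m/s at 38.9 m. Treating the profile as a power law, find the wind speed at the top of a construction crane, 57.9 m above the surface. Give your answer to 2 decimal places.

First find α: α = ln(V₂/V₁)/ln(z₂/z₁) = ln(6.24/5.1)/ln(38.9/14.1) = 0.20174/1.01482 = 0.1988
Extrapolate from 38.9 m to 57.9 m: V₃ = 6.24 × (57.9/38.9)^0.1988 = 6.24 × 1.0823 = 6.7534 m/s

6.75 m/s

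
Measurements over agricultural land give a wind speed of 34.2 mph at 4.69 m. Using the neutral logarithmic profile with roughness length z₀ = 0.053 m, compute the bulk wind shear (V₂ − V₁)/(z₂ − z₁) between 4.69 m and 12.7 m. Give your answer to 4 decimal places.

0.9488 mph/m

Log law: V₂ = V₁ · ln(z₂/z₀)/ln(z₁/z₀) = 34.2 × 5.4791/4.4829 = 41.7998 mph
ΔV/Δz = (41.7998 − 34.2)/(12.7 − 4.69) = 7.5998/8.0100 = 0.94879 mph/m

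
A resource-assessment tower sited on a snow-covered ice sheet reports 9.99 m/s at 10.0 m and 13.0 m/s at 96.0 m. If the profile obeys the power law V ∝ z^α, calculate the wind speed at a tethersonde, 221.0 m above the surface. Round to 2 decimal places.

14.33 m/s

First find α: α = ln(V₂/V₁)/ln(z₂/z₁) = ln(13.0/9.99)/ln(96.0/10.0) = 0.26336/2.26176 = 0.1164
Extrapolate from 96.0 m to 221.0 m: V₃ = 13.0 × (221.0/96.0)^0.1164 = 13.0 × 1.1020 = 14.3255 m/s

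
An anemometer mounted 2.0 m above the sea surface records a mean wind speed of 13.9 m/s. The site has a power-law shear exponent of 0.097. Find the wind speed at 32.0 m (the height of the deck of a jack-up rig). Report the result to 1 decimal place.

Power-law profile: V₂ = V₁ · (z₂/z₁)^α
V₂ = 13.9 × (32.0/2.0)^0.097 = 13.9 × (16.0000)^0.097
    = 13.9 × 1.3086 = 18.1892 m/s

18.2 m/s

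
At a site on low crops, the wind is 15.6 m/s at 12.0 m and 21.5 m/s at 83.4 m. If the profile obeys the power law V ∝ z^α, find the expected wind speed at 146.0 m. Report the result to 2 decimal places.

23.59 m/s

First find α: α = ln(V₂/V₁)/ln(z₂/z₁) = ln(21.5/15.6)/ln(83.4/12.0) = 0.32078/1.93874 = 0.1655
Extrapolate from 83.4 m to 146.0 m: V₃ = 21.5 × (146.0/83.4)^0.1655 = 21.5 × 1.0971 = 23.5872 m/s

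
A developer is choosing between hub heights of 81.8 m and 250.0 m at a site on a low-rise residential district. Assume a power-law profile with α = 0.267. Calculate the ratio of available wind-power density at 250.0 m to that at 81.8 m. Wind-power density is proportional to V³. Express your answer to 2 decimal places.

Speed ratio: V_B/V_A = (z_B/z_A)^α = (250.0/81.8)^0.267 = (3.0562)^0.267 = 1.34755
Power-density ratio: P_B/P_A = (V_B/V_A)³ = (1.34755)³ = 2.44700

2.45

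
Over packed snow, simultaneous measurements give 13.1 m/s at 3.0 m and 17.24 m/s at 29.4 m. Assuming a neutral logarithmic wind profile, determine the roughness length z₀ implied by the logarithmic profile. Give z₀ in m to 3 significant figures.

Log law: V(z) ∝ ln(z/z₀). With r = V₁/V₂ = 13.1/17.24 = 0.75986,
r · ln(z₂/z₀) = ln(z₁/z₀) ⇒ ln z₀ = (ln z₁ − r·ln z₂)/(1 − r)
ln z₀ = (1.09861 − 0.75986×3.38099) / 0.24014 = -6.1234
z₀ = exp(-6.1234) = 0.002191 m

z₀ ≈ 0.00219 m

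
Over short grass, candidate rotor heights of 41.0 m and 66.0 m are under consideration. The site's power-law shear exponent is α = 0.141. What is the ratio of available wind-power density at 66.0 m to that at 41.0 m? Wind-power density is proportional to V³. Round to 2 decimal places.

Speed ratio: V_B/V_A = (z_B/z_A)^α = (66.0/41.0)^0.141 = (1.6098)^0.141 = 1.06943
Power-density ratio: P_B/P_A = (V_B/V_A)³ = (1.06943)³ = 1.22309

1.22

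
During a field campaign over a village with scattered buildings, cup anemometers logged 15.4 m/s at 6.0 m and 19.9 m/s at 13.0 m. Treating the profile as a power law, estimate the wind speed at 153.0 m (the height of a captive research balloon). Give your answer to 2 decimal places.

First find α: α = ln(V₂/V₁)/ln(z₂/z₁) = ln(19.9/15.4)/ln(13.0/6.0) = 0.25635/0.77319 = 0.3316
Extrapolate from 13.0 m to 153.0 m: V₃ = 19.9 × (153.0/13.0)^0.3316 = 19.9 × 2.2647 = 45.0673 m/s

45.07 m/s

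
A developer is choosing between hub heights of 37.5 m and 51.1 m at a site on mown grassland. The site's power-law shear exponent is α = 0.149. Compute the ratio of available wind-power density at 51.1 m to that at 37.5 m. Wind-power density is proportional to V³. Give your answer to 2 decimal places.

1.15

Speed ratio: V_B/V_A = (z_B/z_A)^α = (51.1/37.5)^0.149 = (1.3627)^0.149 = 1.04719
Power-density ratio: P_B/P_A = (V_B/V_A)³ = (1.04719)³ = 1.14834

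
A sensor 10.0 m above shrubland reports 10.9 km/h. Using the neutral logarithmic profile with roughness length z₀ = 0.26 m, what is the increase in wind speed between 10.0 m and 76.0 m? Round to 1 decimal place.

6.1 km/h

Log law: V₂ = V₁ · ln(z₂/z₀)/ln(z₁/z₀) = 10.9 × 5.6778/3.6497 = 16.9572 km/h
ΔV = 16.9572 − 10.9 = 6.0572 km/h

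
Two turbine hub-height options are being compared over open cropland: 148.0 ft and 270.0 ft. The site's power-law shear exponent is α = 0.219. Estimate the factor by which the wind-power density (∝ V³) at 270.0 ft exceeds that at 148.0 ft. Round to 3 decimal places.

Speed ratio: V_B/V_A = (z_B/z_A)^α = (270.0/148.0)^0.219 = (1.8243)^0.219 = 1.14073
Power-density ratio: P_B/P_A = (V_B/V_A)³ = (1.14073)³ = 1.48438

1.484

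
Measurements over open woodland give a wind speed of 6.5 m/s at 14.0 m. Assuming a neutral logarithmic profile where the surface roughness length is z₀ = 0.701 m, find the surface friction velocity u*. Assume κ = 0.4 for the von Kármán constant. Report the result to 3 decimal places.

u* ≈ 0.868 m/s

Log law: V(z) = (u*/κ) · ln(z/z₀) ⇒ u* = κ · V / ln(z/z₀)
u* = 0.4 × 6.5 / ln(14.0/0.701) = 0.4 × 6.5 / 2.9943
   = 2.6000 / 2.9943 = 0.8683 m/s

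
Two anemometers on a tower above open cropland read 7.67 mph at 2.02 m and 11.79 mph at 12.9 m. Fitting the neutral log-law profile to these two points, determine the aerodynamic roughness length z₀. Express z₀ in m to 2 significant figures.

z₀ ≈ 0.064 m

Log law: V(z) ∝ ln(z/z₀). With r = V₁/V₂ = 7.67/11.79 = 0.65055,
r · ln(z₂/z₀) = ln(z₁/z₀) ⇒ ln z₀ = (ln z₁ − r·ln z₂)/(1 − r)
ln z₀ = (0.70310 − 0.65055×2.55723) / 0.34945 = -2.7486
z₀ = exp(-2.7486) = 0.06401 m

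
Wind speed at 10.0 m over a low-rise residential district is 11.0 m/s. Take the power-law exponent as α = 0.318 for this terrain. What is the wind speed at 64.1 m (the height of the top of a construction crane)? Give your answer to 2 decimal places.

Power-law profile: V₂ = V₁ · (z₂/z₁)^α
V₂ = 11.0 × (64.1/10.0)^0.318 = 11.0 × (6.4100)^0.318
    = 11.0 × 1.8054 = 19.8597 m/s

19.86 m/s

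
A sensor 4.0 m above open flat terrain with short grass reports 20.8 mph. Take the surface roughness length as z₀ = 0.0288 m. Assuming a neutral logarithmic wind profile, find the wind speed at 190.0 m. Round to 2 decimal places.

Log law: V(z) ∝ ln(z/z₀), so V₂/V₁ = ln(z₂/z₀) / ln(z₁/z₀).
ln(190.0/0.0288) = 8.7944, ln(4.0/0.0288) = 4.9337
V₂ = 20.8 × 8.7944/4.9337 = 20.8 × 1.7825 = 37.0765 mph

37.08 mph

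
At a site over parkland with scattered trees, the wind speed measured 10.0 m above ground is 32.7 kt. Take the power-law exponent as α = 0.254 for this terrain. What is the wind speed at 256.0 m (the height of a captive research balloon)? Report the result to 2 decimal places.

74.51 kt

Power-law profile: V₂ = V₁ · (z₂/z₁)^α
V₂ = 32.7 × (256.0/10.0)^0.254 = 32.7 × (25.6000)^0.254
    = 32.7 × 2.2787 = 74.5145 kt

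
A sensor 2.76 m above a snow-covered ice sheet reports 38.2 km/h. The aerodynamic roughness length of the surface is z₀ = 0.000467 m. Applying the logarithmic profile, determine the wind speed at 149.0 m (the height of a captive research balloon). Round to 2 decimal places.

Log law: V(z) ∝ ln(z/z₀), so V₂/V₁ = ln(z₂/z₀) / ln(z₁/z₀).
ln(149.0/0.000467) = 12.6731, ln(2.76/0.000467) = 8.6844
V₂ = 38.2 × 12.6731/8.6844 = 38.2 × 1.4593 = 55.7451 km/h

55.75 km/h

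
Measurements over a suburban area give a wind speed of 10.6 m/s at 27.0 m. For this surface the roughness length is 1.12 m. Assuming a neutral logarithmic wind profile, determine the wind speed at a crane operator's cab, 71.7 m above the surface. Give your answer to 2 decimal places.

13.85 m/s

Log law: V(z) ∝ ln(z/z₀), so V₂/V₁ = ln(z₂/z₀) / ln(z₁/z₀).
ln(71.7/1.12) = 4.1592, ln(27.0/1.12) = 3.1825
V₂ = 10.6 × 4.1592/3.1825 = 10.6 × 1.3069 = 13.8529 m/s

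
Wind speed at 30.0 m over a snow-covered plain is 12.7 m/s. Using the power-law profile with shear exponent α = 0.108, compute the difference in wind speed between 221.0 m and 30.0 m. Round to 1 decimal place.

Power law: V₂ = V₁ · (z₂/z₁)^α = 12.7 × (7.3667)^0.108 = 15.7568 m/s
ΔV = 15.7568 − 12.7 = 3.0568 m/s

3.1 m/s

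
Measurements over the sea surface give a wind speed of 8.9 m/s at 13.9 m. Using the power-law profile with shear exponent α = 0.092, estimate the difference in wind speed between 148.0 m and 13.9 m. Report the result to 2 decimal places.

2.16 m/s

Power law: V₂ = V₁ · (z₂/z₁)^α = 8.9 × (10.6475)^0.092 = 11.0636 m/s
ΔV = 11.0636 − 8.9 = 2.1636 m/s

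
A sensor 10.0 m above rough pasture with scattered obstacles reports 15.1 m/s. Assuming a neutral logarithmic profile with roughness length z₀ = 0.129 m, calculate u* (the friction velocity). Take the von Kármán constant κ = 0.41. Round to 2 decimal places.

Log law: V(z) = (u*/κ) · ln(z/z₀) ⇒ u* = κ · V / ln(z/z₀)
u* = 0.41 × 15.1 / ln(10.0/0.129) = 0.41 × 15.1 / 4.3505
   = 6.1910 / 4.3505 = 1.4230 m/s

u* ≈ 1.42 m/s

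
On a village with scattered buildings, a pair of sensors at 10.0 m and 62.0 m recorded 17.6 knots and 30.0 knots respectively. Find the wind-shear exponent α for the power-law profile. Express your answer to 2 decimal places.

α ≈ 0.29

Power law: V₂/V₁ = (z₂/z₁)^α ⇒ α = ln(V₂/V₁) / ln(z₂/z₁)
α = ln(30.0/17.6) / ln(62.0/10.0) = ln(1.7045) / ln(6.2000)
  = 0.53330 / 1.82455 = 0.29229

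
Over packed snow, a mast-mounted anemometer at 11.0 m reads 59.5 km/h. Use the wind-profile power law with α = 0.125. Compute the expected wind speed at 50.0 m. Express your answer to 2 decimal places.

71.90 km/h

Power-law profile: V₂ = V₁ · (z₂/z₁)^α
V₂ = 59.5 × (50.0/11.0)^0.125 = 59.5 × (4.5455)^0.125
    = 59.5 × 1.2084 = 71.8976 km/h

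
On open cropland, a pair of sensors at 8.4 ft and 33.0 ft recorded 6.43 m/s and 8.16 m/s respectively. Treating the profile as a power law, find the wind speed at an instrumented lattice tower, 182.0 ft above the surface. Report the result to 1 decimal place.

11.0 m/s

First find α: α = ln(V₂/V₁)/ln(z₂/z₁) = ln(8.16/6.43)/ln(33.0/8.4) = 0.23827/1.36828 = 0.1741
Extrapolate from 33.0 ft to 182.0 ft: V₃ = 8.16 × (182.0/33.0)^0.1741 = 8.16 × 1.3463 = 10.9856 m/s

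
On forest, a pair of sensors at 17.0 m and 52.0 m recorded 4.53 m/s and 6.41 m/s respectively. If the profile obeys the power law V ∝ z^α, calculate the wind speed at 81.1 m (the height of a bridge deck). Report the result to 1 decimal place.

7.4 m/s

First find α: α = ln(V₂/V₁)/ln(z₂/z₁) = ln(6.41/4.53)/ln(52.0/17.0) = 0.34714/1.11803 = 0.3105
Extrapolate from 52.0 m to 81.1 m: V₃ = 6.41 × (81.1/52.0)^0.3105 = 6.41 × 1.1480 = 7.3585 m/s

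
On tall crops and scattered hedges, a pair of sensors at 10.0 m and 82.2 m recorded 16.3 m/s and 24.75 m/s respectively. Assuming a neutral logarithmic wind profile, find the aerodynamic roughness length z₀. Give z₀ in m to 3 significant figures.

z₀ ≈ 0.172 m

Log law: V(z) ∝ ln(z/z₀). With r = V₁/V₂ = 16.3/24.75 = 0.65859,
r · ln(z₂/z₀) = ln(z₁/z₀) ⇒ ln z₀ = (ln z₁ − r·ln z₂)/(1 − r)
ln z₀ = (2.30259 − 0.65859×4.40916) / 0.34141 = -1.7610
z₀ = exp(-1.7610) = 0.1719 m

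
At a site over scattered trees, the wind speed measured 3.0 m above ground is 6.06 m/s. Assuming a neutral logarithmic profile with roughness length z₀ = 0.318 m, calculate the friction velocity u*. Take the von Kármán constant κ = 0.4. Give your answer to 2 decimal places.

Log law: V(z) = (u*/κ) · ln(z/z₀) ⇒ u* = κ · V / ln(z/z₀)
u* = 0.4 × 6.06 / ln(3.0/0.318) = 0.4 × 6.06 / 2.2443
   = 2.4240 / 2.2443 = 1.0801 m/s

u* ≈ 1.08 m/s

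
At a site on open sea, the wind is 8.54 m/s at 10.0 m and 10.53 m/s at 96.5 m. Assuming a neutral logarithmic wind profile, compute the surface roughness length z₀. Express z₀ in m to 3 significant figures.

z₀ ≈ 0.000596 m

Log law: V(z) ∝ ln(z/z₀). With r = V₁/V₂ = 8.54/10.53 = 0.81102,
r · ln(z₂/z₀) = ln(z₁/z₀) ⇒ ln z₀ = (ln z₁ − r·ln z₂)/(1 − r)
ln z₀ = (2.30259 − 0.81102×4.56954) / 0.18898 = -7.4260
z₀ = exp(-7.4260) = 0.0005956 m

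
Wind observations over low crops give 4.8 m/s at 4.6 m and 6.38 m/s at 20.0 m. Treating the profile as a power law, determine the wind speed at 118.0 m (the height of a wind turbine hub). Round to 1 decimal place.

9.0 m/s

First find α: α = ln(V₂/V₁)/ln(z₂/z₁) = ln(6.38/4.8)/ln(20.0/4.6) = 0.28455/1.46968 = 0.1936
Extrapolate from 20.0 m to 118.0 m: V₃ = 6.38 × (118.0/20.0)^0.1936 = 6.38 × 1.4101 = 8.9964 m/s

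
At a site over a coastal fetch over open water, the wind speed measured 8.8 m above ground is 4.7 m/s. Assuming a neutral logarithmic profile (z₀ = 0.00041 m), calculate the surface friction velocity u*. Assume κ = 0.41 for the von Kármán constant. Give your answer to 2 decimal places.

Log law: V(z) = (u*/κ) · ln(z/z₀) ⇒ u* = κ · V / ln(z/z₀)
u* = 0.41 × 4.7 / ln(8.8/0.00041) = 0.41 × 4.7 / 9.9741
   = 1.9270 / 9.9741 = 0.1932 m/s

u* ≈ 0.19 m/s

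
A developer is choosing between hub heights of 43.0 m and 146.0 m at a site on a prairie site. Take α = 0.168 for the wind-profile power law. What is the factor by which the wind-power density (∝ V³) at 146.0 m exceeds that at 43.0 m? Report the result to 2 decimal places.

1.85

Speed ratio: V_B/V_A = (z_B/z_A)^α = (146.0/43.0)^0.168 = (3.3953)^0.168 = 1.22797
Power-density ratio: P_B/P_A = (V_B/V_A)³ = (1.22797)³ = 1.85168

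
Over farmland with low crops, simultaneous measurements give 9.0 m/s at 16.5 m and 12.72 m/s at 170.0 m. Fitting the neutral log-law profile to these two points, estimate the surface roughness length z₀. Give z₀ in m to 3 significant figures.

z₀ ≈ 0.0584 m

Log law: V(z) ∝ ln(z/z₀). With r = V₁/V₂ = 9.0/12.72 = 0.70755,
r · ln(z₂/z₀) = ln(z₁/z₀) ⇒ ln z₀ = (ln z₁ − r·ln z₂)/(1 − r)
ln z₀ = (2.80336 − 0.70755×5.13580) / 0.29245 = -2.8396
z₀ = exp(-2.8396) = 0.05845 m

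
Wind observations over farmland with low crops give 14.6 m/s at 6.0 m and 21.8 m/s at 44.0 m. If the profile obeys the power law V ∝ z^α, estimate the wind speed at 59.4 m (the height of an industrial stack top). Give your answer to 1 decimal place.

23.2 m/s

First find α: α = ln(V₂/V₁)/ln(z₂/z₁) = ln(21.8/14.6)/ln(44.0/6.0) = 0.40089/1.99243 = 0.2012
Extrapolate from 44.0 m to 59.4 m: V₃ = 21.8 × (59.4/44.0)^0.2012 = 21.8 × 1.0622 = 23.1569 m/s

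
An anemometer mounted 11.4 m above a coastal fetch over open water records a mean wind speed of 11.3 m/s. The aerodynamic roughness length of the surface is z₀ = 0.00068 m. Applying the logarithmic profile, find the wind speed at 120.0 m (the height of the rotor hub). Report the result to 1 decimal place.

Log law: V(z) ∝ ln(z/z₀), so V₂/V₁ = ln(z₂/z₀) / ln(z₁/z₀).
ln(120.0/0.00068) = 12.0809, ln(11.4/0.00068) = 9.7270
V₂ = 11.3 × 12.0809/9.7270 = 11.3 × 1.2420 = 14.0345 m/s

14.0 m/s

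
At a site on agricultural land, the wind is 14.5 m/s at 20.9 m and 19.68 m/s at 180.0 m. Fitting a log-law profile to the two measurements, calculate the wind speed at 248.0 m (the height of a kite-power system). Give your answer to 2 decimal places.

20.45 m/s

Log law: V ∝ ln(z/z₀). From the pair, with r = V₁/V₂ = 0.73679,
ln z₀ = (ln z₁ − r·ln z₂)/(1 − r) = (3.0397 − 0.73679×5.1930)/0.26321 = -2.9876 → z₀ = 0.05041 m
V₃ = V₁ · ln(z₃/z₀)/ln(z₁/z₀) = 14.5 × 8.5010/6.0273 = 20.4510 m/s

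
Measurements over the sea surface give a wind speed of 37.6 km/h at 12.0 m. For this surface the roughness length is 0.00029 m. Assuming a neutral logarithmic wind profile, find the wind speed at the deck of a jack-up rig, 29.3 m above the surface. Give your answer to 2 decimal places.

Log law: V(z) ∝ ln(z/z₀), so V₂/V₁ = ln(z₂/z₀) / ln(z₁/z₀).
ln(29.3/0.00029) = 11.5232, ln(12.0/0.00029) = 10.6305
V₂ = 37.6 × 11.5232/10.6305 = 37.6 × 1.0840 = 40.7574 km/h

40.76 km/h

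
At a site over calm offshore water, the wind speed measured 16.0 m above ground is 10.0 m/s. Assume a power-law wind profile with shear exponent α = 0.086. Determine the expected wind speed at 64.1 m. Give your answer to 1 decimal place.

11.3 m/s

Power-law profile: V₂ = V₁ · (z₂/z₁)^α
V₂ = 10.0 × (64.1/16.0)^0.086 = 10.0 × (4.0062)^0.086
    = 10.0 × 1.1268 = 11.2677 m/s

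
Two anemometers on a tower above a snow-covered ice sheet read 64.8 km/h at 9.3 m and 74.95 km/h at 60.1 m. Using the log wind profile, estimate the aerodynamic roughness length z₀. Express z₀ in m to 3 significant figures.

Log law: V(z) ∝ ln(z/z₀). With r = V₁/V₂ = 64.8/74.95 = 0.86458,
r · ln(z₂/z₀) = ln(z₁/z₀) ⇒ ln z₀ = (ln z₁ − r·ln z₂)/(1 − r)
ln z₀ = (2.23001 − 0.86458×4.09601) / 0.13542 = -9.6829
z₀ = exp(-9.6829) = 0.00006234 m

z₀ ≈ 0.0000623 m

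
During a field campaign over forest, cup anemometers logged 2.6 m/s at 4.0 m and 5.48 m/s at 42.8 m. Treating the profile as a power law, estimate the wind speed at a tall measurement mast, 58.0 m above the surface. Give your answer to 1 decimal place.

First find α: α = ln(V₂/V₁)/ln(z₂/z₁) = ln(5.48/2.6)/ln(42.8/4.0) = 0.74559/2.37024 = 0.3146
Extrapolate from 42.8 m to 58.0 m: V₃ = 5.48 × (58.0/42.8)^0.3146 = 5.48 × 1.1003 = 6.0297 m/s

6.0 m/s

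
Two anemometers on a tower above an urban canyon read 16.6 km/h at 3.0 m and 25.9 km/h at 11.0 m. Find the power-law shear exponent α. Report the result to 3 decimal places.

Power law: V₂/V₁ = (z₂/z₁)^α ⇒ α = ln(V₂/V₁) / ln(z₂/z₁)
α = ln(25.9/16.6) / ln(11.0/3.0) = ln(1.5602) / ln(3.6667)
  = 0.44484 / 1.29928 = 0.34237

α ≈ 0.342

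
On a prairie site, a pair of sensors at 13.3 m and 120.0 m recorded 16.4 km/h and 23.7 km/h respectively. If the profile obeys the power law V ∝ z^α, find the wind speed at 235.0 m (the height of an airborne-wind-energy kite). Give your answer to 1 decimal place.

First find α: α = ln(V₂/V₁)/ln(z₂/z₁) = ln(23.7/16.4)/ln(120.0/13.3) = 0.36819/2.19973 = 0.1674
Extrapolate from 120.0 m to 235.0 m: V₃ = 23.7 × (235.0/120.0)^0.1674 = 23.7 × 1.1191 = 26.5219 km/h

26.5 km/h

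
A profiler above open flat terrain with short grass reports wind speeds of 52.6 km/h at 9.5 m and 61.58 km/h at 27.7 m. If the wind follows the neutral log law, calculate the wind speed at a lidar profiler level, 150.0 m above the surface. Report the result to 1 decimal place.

Log law: V ∝ ln(z/z₀). From the pair, with r = V₁/V₂ = 0.85417,
ln z₀ = (ln z₁ − r·ln z₂)/(1 − r) = (2.2513 − 0.85417×3.3214)/0.14583 = -4.0170 → z₀ = 0.01801 m
V₃ = V₁ · ln(z₃/z₀)/ln(z₁/z₀) = 52.6 × 9.0277/6.2683 = 75.7548 km/h

75.8 km/h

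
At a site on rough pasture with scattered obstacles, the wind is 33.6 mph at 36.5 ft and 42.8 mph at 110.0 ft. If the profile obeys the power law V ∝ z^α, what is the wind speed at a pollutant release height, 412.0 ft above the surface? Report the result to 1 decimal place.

57.2 mph

First find α: α = ln(V₂/V₁)/ln(z₂/z₁) = ln(42.8/33.6)/ln(110.0/36.5) = 0.24201/1.10317 = 0.2194
Extrapolate from 110.0 ft to 412.0 ft: V₃ = 42.8 × (412.0/110.0)^0.2194 = 42.8 × 1.3360 = 57.1819 mph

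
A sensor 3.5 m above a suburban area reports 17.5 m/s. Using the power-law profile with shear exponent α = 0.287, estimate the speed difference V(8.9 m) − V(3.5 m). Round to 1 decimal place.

Power law: V₂ = V₁ · (z₂/z₁)^α = 17.5 × (2.5429)^0.287 = 22.8752 m/s
ΔV = 22.8752 − 17.5 = 5.3752 m/s

5.4 m/s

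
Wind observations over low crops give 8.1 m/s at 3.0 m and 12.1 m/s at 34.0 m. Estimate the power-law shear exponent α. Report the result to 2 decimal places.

α ≈ 0.17

Power law: V₂/V₁ = (z₂/z₁)^α ⇒ α = ln(V₂/V₁) / ln(z₂/z₁)
α = ln(12.1/8.1) / ln(34.0/3.0) = ln(1.4938) / ln(11.3333)
  = 0.40134 / 2.42775 = 0.16531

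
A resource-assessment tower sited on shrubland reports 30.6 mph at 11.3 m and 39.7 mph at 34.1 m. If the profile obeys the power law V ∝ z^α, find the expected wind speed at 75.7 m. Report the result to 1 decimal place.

First find α: α = ln(V₂/V₁)/ln(z₂/z₁) = ln(39.7/30.6)/ln(34.1/11.3) = 0.26035/1.10449 = 0.2357
Extrapolate from 34.1 m to 75.7 m: V₃ = 39.7 × (75.7/34.1)^0.2357 = 39.7 × 1.2068 = 47.9104 mph

47.9 mph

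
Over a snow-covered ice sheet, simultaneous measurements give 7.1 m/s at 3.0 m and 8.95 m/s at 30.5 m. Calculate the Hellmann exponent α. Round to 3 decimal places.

Power law: V₂/V₁ = (z₂/z₁)^α ⇒ α = ln(V₂/V₁) / ln(z₂/z₁)
α = ln(8.95/7.1) / ln(30.5/3.0) = ln(1.2606) / ln(10.1667)
  = 0.23156 / 2.31911 = 0.09985

α ≈ 0.100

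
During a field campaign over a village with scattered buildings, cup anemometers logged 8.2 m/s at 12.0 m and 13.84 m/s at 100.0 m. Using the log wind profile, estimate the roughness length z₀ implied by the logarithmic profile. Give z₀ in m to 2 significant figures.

z₀ ≈ 0.55 m

Log law: V(z) ∝ ln(z/z₀). With r = V₁/V₂ = 8.2/13.84 = 0.59249,
r · ln(z₂/z₀) = ln(z₁/z₀) ⇒ ln z₀ = (ln z₁ − r·ln z₂)/(1 − r)
ln z₀ = (2.48491 − 0.59249×4.60517) / 0.40751 = -0.5977
z₀ = exp(-0.5977) = 0.5501 m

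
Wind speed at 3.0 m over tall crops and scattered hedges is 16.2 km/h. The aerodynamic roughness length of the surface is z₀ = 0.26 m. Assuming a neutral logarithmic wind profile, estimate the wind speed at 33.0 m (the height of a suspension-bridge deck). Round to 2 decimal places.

Log law: V(z) ∝ ln(z/z₀), so V₂/V₁ = ln(z₂/z₀) / ln(z₁/z₀).
ln(33.0/0.26) = 4.8436, ln(3.0/0.26) = 2.4457
V₂ = 16.2 × 4.8436/2.4457 = 16.2 × 1.9805 = 32.0834 km/h

32.08 km/h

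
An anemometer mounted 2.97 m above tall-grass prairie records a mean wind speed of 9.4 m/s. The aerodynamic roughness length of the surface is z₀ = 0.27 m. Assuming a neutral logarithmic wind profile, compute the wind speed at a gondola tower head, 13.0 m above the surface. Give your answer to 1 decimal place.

15.2 m/s

Log law: V(z) ∝ ln(z/z₀), so V₂/V₁ = ln(z₂/z₀) / ln(z₁/z₀).
ln(13.0/0.27) = 3.8743, ln(2.97/0.27) = 2.3979
V₂ = 9.4 × 3.8743/2.3979 = 9.4 × 1.6157 = 15.1876 m/s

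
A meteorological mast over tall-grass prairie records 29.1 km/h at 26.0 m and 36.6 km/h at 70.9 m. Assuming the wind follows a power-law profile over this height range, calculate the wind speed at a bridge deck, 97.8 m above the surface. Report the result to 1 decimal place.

First find α: α = ln(V₂/V₁)/ln(z₂/z₁) = ln(36.6/29.1)/ln(70.9/26.0) = 0.22931/1.00317 = 0.2286
Extrapolate from 70.9 m to 97.8 m: V₃ = 36.6 × (97.8/70.9)^0.2286 = 36.6 × 1.0763 = 39.3924 km/h

39.4 km/h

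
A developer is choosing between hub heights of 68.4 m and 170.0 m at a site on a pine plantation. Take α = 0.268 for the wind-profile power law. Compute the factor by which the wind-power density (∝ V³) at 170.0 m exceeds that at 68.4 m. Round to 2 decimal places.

Speed ratio: V_B/V_A = (z_B/z_A)^α = (170.0/68.4)^0.268 = (2.4854)^0.268 = 1.27634
Power-density ratio: P_B/P_A = (V_B/V_A)³ = (1.27634)³ = 2.07920

2.08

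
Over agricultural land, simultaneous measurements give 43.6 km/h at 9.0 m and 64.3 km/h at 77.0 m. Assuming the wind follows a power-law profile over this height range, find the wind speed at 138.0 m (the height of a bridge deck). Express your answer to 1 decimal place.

71.5 km/h

First find α: α = ln(V₂/V₁)/ln(z₂/z₁) = ln(64.3/43.6)/ln(77.0/9.0) = 0.38850/2.14658 = 0.1810
Extrapolate from 77.0 m to 138.0 m: V₃ = 64.3 × (138.0/77.0)^0.1810 = 64.3 × 1.1114 = 71.4613 km/h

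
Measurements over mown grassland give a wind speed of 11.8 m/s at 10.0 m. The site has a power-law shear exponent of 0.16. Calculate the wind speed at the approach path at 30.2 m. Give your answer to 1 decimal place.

14.1 m/s

Power-law profile: V₂ = V₁ · (z₂/z₁)^α
V₂ = 11.8 × (30.2/10.0)^0.16 = 11.8 × (3.0200)^0.16
    = 11.8 × 1.1934 = 14.0826 m/s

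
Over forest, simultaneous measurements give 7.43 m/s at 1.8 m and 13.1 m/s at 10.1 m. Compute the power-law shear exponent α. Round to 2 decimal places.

Power law: V₂/V₁ = (z₂/z₁)^α ⇒ α = ln(V₂/V₁) / ln(z₂/z₁)
α = ln(13.1/7.43) / ln(10.1/1.8) = ln(1.7631) / ln(5.6111)
  = 0.56709 / 1.72475 = 0.32879

α ≈ 0.33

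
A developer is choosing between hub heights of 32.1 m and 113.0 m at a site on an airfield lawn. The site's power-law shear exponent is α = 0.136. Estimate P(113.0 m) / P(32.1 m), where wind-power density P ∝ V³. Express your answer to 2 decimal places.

1.67

Speed ratio: V_B/V_A = (z_B/z_A)^α = (113.0/32.1)^0.136 = (3.5202)^0.136 = 1.18668
Power-density ratio: P_B/P_A = (V_B/V_A)³ = (1.18668)³ = 1.67110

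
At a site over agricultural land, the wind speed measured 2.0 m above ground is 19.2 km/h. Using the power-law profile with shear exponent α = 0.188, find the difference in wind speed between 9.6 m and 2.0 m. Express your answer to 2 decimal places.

Power law: V₂ = V₁ · (z₂/z₁)^α = 19.2 × (4.8000)^0.188 = 25.7854 km/h
ΔV = 25.7854 − 19.2 = 6.5854 km/h

6.59 km/h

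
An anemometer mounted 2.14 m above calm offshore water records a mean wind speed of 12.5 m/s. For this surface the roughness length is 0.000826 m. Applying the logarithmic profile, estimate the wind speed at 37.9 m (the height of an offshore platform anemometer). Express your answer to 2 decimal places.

Log law: V(z) ∝ ln(z/z₀), so V₂/V₁ = ln(z₂/z₀) / ln(z₁/z₀).
ln(37.9/0.000826) = 10.7339, ln(2.14/0.000826) = 7.8597
V₂ = 12.5 × 10.7339/7.8597 = 12.5 × 1.3657 = 17.0710 m/s

17.07 m/s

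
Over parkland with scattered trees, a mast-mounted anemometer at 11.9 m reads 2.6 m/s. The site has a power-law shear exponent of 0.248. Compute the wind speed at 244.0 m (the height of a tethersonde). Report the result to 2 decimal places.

5.50 m/s

Power-law profile: V₂ = V₁ · (z₂/z₁)^α
V₂ = 2.6 × (244.0/11.9)^0.248 = 2.6 × (20.5042)^0.248
    = 2.6 × 2.1151 = 5.4993 m/s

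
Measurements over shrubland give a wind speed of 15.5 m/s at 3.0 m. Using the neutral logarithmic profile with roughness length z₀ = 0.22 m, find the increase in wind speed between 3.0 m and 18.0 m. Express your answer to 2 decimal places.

10.63 m/s

Log law: V₂ = V₁ · ln(z₂/z₀)/ln(z₁/z₀) = 15.5 × 4.4045/2.6127 = 26.1296 m/s
ΔV = 26.1296 − 15.5 = 10.6296 m/s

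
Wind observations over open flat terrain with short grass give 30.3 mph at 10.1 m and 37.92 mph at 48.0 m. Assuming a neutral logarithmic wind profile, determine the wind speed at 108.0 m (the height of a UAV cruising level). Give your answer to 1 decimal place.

Log law: V ∝ ln(z/z₀). From the pair, with r = V₁/V₂ = 0.79905,
ln z₀ = (ln z₁ − r·ln z₂)/(1 − r) = (2.3125 − 0.79905×3.8712)/0.20095 = -3.8853 → z₀ = 0.02054 m
V₃ = V₁ · ln(z₃/z₀)/ln(z₁/z₀) = 30.3 × 8.5674/6.1978 = 41.8845 mph

41.9 mph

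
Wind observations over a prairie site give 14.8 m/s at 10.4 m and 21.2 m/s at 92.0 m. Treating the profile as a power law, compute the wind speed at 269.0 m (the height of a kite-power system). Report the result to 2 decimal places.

First find α: α = ln(V₂/V₁)/ln(z₂/z₁) = ln(21.2/14.8)/ln(92.0/10.4) = 0.35937/2.17998 = 0.1649
Extrapolate from 92.0 m to 269.0 m: V₃ = 21.2 × (269.0/92.0)^0.1649 = 21.2 × 1.1935 = 25.3018 m/s

25.30 m/s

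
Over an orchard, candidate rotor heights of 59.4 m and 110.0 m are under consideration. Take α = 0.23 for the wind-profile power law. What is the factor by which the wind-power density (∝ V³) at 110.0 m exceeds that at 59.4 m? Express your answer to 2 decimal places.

1.53

Speed ratio: V_B/V_A = (z_B/z_A)^α = (110.0/59.4)^0.23 = (1.8519)^0.23 = 1.15226
Power-density ratio: P_B/P_A = (V_B/V_A)³ = (1.15226)³ = 1.52985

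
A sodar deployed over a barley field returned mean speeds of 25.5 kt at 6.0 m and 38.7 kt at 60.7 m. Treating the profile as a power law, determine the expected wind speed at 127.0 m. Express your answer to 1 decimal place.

First find α: α = ln(V₂/V₁)/ln(z₂/z₁) = ln(38.7/25.5)/ln(60.7/6.0) = 0.41716/2.31418 = 0.1803
Extrapolate from 60.7 m to 127.0 m: V₃ = 38.7 × (127.0/60.7)^0.1803 = 38.7 × 1.1423 = 44.2085 kt

44.2 kt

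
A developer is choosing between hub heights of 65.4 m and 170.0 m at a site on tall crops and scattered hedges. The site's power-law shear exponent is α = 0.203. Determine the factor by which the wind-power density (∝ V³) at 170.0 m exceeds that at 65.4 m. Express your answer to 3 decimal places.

Speed ratio: V_B/V_A = (z_B/z_A)^α = (170.0/65.4)^0.203 = (2.5994)^0.203 = 1.21400
Power-density ratio: P_B/P_A = (V_B/V_A)³ = (1.21400)³ = 1.78919

1.789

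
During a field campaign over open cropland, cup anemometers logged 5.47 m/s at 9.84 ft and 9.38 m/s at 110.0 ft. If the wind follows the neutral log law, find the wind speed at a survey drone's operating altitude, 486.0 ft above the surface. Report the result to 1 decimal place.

Log law: V ∝ ln(z/z₀). From the pair, with r = V₁/V₂ = 0.58316,
ln z₀ = (ln z₁ − r·ln z₂)/(1 − r) = (2.2865 − 0.58316×4.7005)/0.41684 = -1.0907 → z₀ = 0.3360 ft
V₃ = V₁ · ln(z₃/z₀)/ln(z₁/z₀) = 5.47 × 7.2769/3.3772 = 11.7864 m/s

11.8 m/s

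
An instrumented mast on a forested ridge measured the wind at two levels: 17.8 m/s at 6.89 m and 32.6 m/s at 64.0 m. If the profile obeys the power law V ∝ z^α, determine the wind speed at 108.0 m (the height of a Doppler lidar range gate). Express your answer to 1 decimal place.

37.6 m/s

First find α: α = ln(V₂/V₁)/ln(z₂/z₁) = ln(32.6/17.8)/ln(64.0/6.89) = 0.60511/2.22881 = 0.2715
Extrapolate from 64.0 m to 108.0 m: V₃ = 32.6 × (108.0/64.0)^0.2715 = 32.6 × 1.1526 = 37.5762 m/s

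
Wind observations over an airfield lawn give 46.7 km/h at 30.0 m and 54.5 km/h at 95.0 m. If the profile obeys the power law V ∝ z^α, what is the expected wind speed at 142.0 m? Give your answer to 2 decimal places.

57.52 km/h

First find α: α = ln(V₂/V₁)/ln(z₂/z₁) = ln(54.5/46.7)/ln(95.0/30.0) = 0.15446/1.15268 = 0.1340
Extrapolate from 95.0 m to 142.0 m: V₃ = 54.5 × (142.0/95.0)^0.1340 = 54.5 × 1.0553 = 57.5159 km/h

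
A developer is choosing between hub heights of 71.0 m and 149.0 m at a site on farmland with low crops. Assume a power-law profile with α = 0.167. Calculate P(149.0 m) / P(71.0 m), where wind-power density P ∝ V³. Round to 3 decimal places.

Speed ratio: V_B/V_A = (z_B/z_A)^α = (149.0/71.0)^0.167 = (2.0986)^0.167 = 1.13178
Power-density ratio: P_B/P_A = (V_B/V_A)³ = (1.13178)³ = 1.44973

1.450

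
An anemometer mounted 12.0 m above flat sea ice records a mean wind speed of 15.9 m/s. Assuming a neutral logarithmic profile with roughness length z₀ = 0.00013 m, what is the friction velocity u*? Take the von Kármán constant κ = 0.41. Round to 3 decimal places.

Log law: V(z) = (u*/κ) · ln(z/z₀) ⇒ u* = κ · V / ln(z/z₀)
u* = 0.41 × 15.9 / ln(12.0/0.00013) = 0.41 × 15.9 / 11.4329
   = 6.5190 / 11.4329 = 0.5702 m/s

u* ≈ 0.570 m/s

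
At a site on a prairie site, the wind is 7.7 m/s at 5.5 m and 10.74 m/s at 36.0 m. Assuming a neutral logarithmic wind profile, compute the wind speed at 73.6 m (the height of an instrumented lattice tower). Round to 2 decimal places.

Log law: V ∝ ln(z/z₀). From the pair, with r = V₁/V₂ = 0.71695,
ln z₀ = (ln z₁ − r·ln z₂)/(1 − r) = (1.7047 − 0.71695×3.5835)/0.28305 = -3.0540 → z₀ = 0.04717 m
V₃ = V₁ · ln(z₃/z₀)/ln(z₁/z₀) = 7.7 × 7.3526/4.7587 = 11.8971 m/s

11.90 m/s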